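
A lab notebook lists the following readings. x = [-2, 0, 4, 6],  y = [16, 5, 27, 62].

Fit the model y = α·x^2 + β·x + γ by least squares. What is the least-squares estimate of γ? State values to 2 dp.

γ = 4.60

Compute the Gram sums: Σx^2·x^2 = 1568, Σx^2·x = 272, Σx^2 = 56, Σx·x = 56, Σx = 8, Σ1 = 4.
Moment sums: Σx^2·y = 2728, Σx·y = 448, Σy = 110.
So AᵀA·[α, β, γ]ᵀ = Aᵀy: [[1568, 272, 56]; [272, 56, 8]; [56, 8, 4]]·[α, β, γ]ᵀ = [2728, 448, 110]ᵀ.
Solving the 3×3 system (Gaussian elimination) gives α = 23/12, β = -59/30, γ = 23/5.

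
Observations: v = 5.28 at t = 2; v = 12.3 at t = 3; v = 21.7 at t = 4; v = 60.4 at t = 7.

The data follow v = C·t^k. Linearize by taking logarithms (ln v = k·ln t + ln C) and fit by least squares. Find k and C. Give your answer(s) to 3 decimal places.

Taking logs, ln v = k·ln t + ln C, so regress ln v on ln t.
XᵀX = [[7.3958, 5.1240]; [5.1240, 4]], rhs = [16.1566, 11.3518]ᵀ  (here Σln t = 5.1240, Σ(ln t)² = 7.3958, Σln v = 11.3518, Σln t·ln v = 16.1566).
Δ = 7.3958·4 − (5.1240)² = 3.3281; k = (16.1566·4 − 5.1240·11.3518)/3.3281 = 1.94110, ln C = (7.3958·11.3518 − 5.1240·16.1566)/3.3281 = 0.35142, so C = exp(0.35142) = 1.42109.

k = 1.941, C = 1.421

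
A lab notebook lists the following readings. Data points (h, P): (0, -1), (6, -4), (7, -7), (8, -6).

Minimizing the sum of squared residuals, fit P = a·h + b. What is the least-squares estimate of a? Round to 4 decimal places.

With design matrix X, XᵀX = [[149, 21]; [21, 4]] and XᵀP = [-121, -18]ᵀ.
Δ = 149·4 − 21² = 155.
a = ((-121)·4 − 21·(-18))/155 = -106/155; b = (149·(-18) − 21·(-121))/155 = -141/155.

a = -0.6839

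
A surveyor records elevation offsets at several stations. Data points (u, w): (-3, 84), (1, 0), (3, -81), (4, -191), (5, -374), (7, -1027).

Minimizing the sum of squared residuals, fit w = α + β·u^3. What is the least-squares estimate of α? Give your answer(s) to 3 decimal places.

α = 1.755

Setting ∂/∂α … = 0 gives: 6·α + 533·β = -1589;  533·α + 138829·β = -415690.
det = 6·138829 − 533² = 548885.
α = ((-1589)·138829 − 533·(-415690))/548885 = 963489/548885; β = (6·(-415690) − 533·(-1589))/548885 = -1647203/548885.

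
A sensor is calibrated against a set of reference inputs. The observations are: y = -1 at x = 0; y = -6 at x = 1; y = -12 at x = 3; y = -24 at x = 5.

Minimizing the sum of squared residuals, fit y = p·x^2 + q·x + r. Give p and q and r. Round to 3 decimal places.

Forming MᵀM = [[707, 153, 35]; [153, 35, 9]; [35, 9, 4]] and Mᵀy = [-714, -162, -43]ᵀ gives MᵀM·[p, q, r]ᵀ = Mᵀy.
Row-reducing yields p = -137/398, q = -1071/398, r = -335/199.

p = -0.344, q = -2.691, r = -1.683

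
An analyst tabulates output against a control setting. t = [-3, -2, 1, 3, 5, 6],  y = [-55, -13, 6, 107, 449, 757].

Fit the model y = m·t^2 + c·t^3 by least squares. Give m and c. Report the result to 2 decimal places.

Entries of XᵀX: Σt^2·t^2 = 2100, Σt^2·t^3 = 10870, Σt^3·t^3 = 63804.
And Σt^2·y = 38899, Σt^3·y = 224121.
Δ = 2100·63804 − 10870² = 15831500.
m = (38899·63804 − 10870·224121)/15831500 = 22858263/7915750; c = (2100·224121 − 10870·38899)/15831500 = 4782197/1583150.

m = 2.89, c = 3.02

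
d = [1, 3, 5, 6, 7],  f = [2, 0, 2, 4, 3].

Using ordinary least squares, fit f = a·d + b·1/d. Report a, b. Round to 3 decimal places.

a = 0.428, b = 1.130

From the data, Σd·d = 120, Σd·1/d = 5, Σ1/d·1/d = 52889/44100.
And Σd·f = 57, Σ1/d·f = 367/105.
XᵀX·[a, b]ᵀ = Xᵀf becomes [[120, 5]; [5, 52889/44100]]·[a, b]ᵀ = [57, 367/105]ᵀ.
Δ = 120·(52889/44100) − 5² = 87403/735.
a = (57·(52889/44100) − 5·(367/105))/(87403/735) = 747991/1748060; b = (120·(367/105) − 5·57)/(87403/735) = 98805/87403.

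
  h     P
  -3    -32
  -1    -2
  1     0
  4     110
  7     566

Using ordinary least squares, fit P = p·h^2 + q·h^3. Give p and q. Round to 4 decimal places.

With design matrix X, XᵀX = [[2740, 17588]; [17588, 122476]] and XᵀP = [29204, 202044]ᵀ.
Determinant 2740·122476 − 17588² = 26246496.
p = (29204·122476 − 17588·202044)/26246496 = 726226/820203; q = (2740·202044 − 17588·29204)/26246496 = 1248769/820203.

p = 0.8854, q = 1.5225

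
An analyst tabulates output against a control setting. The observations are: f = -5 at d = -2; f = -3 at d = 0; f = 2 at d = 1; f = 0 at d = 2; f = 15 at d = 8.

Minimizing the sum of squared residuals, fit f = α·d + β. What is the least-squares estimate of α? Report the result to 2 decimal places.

With design matrix X, XᵀX = [[73, 9]; [9, 5]] and Xᵀf = [132, 9]ᵀ.
det = 73·5 − 9² = 284.
α = (132·5 − 9·9)/284 = 579/284; β = (73·9 − 9·132)/284 = -531/284.

α = 2.04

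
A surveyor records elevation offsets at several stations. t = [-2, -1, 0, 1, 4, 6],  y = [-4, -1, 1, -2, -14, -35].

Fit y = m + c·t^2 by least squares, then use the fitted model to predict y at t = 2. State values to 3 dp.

Forming MᵀM = [[6, 58]; [58, 1570]] and Mᵀy = [-55, -1503]ᵀ gives MᵀM·[m, c]ᵀ = Mᵀy.
det = 6·1570 − 58² = 6056.
m = ((-55)·1570 − 58·(-1503))/6056 = 103/757; c = (6·(-1503) − 58·(-55))/6056 = -1457/1514.
At t = 2: ŷ = (103/757)·(1) + (-1457/1514)·(4) = -2811/757.

ŷ = -3.713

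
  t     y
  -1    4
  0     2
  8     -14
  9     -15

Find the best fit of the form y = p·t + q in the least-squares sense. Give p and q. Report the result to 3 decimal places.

The normal system AᵀA·[p, q]ᵀ = Aᵀy is [[146, 16]; [16, 4]]·[p, q]ᵀ = [-251, -23]ᵀ.
det = 146·4 − 16² = 328.
p = ((-251)·4 − 16·(-23))/328 = -159/82; q = (146·(-23) − 16·(-251))/328 = 329/164.

p = -1.939, q = 2.006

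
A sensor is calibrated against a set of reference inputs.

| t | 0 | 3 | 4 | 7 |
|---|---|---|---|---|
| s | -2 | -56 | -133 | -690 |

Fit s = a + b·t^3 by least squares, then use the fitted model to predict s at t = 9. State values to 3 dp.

With design matrix M, MᵀM = [[4, 434]; [434, 122474]] and Mᵀs = [-881, -246694]ᵀ.
Δ = 4·122474 − 434² = 301540.
a = ((-881)·122474 − 434·(-246694))/301540 = -417199/150770; b = (4·(-246694) − 434·(-881))/301540 = -302211/150770.
At t = 9: ŝ = (-417199/150770)·(1) + (-302211/150770)·(729) = -110364509/75385.

ŝ = -1464.012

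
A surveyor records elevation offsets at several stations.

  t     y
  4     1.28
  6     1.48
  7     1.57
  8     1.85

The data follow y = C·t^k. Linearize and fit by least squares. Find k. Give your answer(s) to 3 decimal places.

Taking logs, ln y = k·ln t + ln C, so regress ln y on ln t.
Σln t = 7.2034, Σ(ln t)² = 13.2429, Σln y = 1.7052, Σln t·ln y = 3.2017.
Equations: 13.2429·k + 7.2034·ln C = 3.2017;  7.2034·k + 4·ln C = 1.7052.
Slope k = (n·Σln t·ln y − Σln t·Σln y)/(n·Σ(ln t)² − (Σln t)²) = (4·3.2017 − 7.2034·1.7052)/1.0824 = 0.48381; ln C = (Σln y − k·Σln t)/n = -0.44497.

k = 0.484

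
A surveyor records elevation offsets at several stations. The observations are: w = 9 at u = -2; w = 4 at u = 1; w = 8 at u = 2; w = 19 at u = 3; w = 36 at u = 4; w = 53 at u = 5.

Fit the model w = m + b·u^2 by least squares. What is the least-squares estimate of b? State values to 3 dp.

b = 2.110

Setting ∂/∂m … = 0 gives: 6·m + 59·b = 129;  59·m + 995·b = 2144.
(Σ1 = 6, Σu^2 = 59, Σu^2·u^2 = 995, Σw = 129, Σu^2·w = 2144.)
Δ = 6·995 − 59² = 2489.
m = (129·995 − 59·2144)/2489 = 1859/2489; b = (6·2144 − 59·129)/2489 = 5253/2489.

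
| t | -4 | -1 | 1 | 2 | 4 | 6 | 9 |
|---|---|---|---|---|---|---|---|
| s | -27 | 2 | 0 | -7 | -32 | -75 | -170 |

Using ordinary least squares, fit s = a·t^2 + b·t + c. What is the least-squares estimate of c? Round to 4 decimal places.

c = 3.1154

The normal system AᵀA·[a, b, c]ᵀ = Aᵀs is [[8387, 953, 155]; [953, 155, 17]; [155, 17, 7]]·[a, b, c]ᵀ = [-17440, -2016, -309]ᵀ.
Solving the 3×3 system (Gaussian elimination) gives a = -208003/101064, b = -70133/101064, c = 52475/16844.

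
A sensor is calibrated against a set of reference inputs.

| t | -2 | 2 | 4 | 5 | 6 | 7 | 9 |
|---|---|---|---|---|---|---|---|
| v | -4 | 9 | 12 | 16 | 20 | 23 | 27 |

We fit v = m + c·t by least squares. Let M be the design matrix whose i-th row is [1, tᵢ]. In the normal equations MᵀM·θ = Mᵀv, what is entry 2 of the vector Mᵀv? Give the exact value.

678

Entry 2 ↔ basis t, so (Mᵀv)_{2} = Σᵢ (t)·vᵢ = (-2)·(-4) + (2)·(9) + (4)·(12) + (5)·(16) + (6)·(20) + (7)·(23) + (9)·(27) = 678.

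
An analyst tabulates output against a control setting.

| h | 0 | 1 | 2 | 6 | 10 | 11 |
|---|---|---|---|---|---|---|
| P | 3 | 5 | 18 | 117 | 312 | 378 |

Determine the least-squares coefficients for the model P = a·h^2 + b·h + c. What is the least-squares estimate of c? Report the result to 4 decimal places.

c = 2.5639

Setting ∂/∂a … = 0 gives: 25954·a + 2556·b + 262·c = 81227;  2556·a + 262·b + 30·c = 8021;  262·a + 30·b + 6·c = 833.
Solving the 3×3 system (Gaussian elimination) gives a = 23456/7819, b = 8249/7819, c = 40095/15638.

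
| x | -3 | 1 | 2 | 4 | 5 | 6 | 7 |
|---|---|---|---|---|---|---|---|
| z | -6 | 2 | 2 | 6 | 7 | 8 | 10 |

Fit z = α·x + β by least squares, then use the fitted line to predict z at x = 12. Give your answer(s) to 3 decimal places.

Normal-equation sums: Σx·x = 140, Σx = 22, Σ1 = 7.
For Aᵀz: Σx·z = 201, Σz = 29.
Normal equations: [[140, 22]; [22, 7]]·[α, β]ᵀ = [201, 29]ᵀ.
det = 140·7 − 22² = 496.
α = (201·7 − 22·29)/496 = 769/496; β = (140·29 − 22·201)/496 = -181/248.
At x = 12: ẑ = (769/496)·(12) + (-181/248)·(1) = 143/8.

ẑ = 17.875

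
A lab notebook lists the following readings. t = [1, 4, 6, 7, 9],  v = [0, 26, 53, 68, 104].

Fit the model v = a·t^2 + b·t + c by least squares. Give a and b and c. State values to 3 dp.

a = 0.834, b = 4.686, c = -5.632

With design matrix M, MᵀM = [[10515, 1353, 183]; [1353, 183, 27]; [183, 27, 5]] and Mᵀv = [14080, 1834, 251]ᵀ.
Row-reducing yields a = 689/826, b = 11611/2478, c = -2326/413.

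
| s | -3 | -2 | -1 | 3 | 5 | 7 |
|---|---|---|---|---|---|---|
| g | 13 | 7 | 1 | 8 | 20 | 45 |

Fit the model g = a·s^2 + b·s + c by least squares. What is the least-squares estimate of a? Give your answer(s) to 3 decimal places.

a = 1.060

Forming AᵀA = [[3205, 459, 97]; [459, 97, 9]; [97, 9, 6]] and Aᵀg = [2923, 385, 94]ᵀ gives AᵀA·[a, b, c]ᵀ = Aᵀg.
Row-reducing yields a = 122053/115180, b = -121673/115180, c = 531/4430.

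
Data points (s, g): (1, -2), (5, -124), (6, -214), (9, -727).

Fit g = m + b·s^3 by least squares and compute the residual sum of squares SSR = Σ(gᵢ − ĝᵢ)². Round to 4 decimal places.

SSR = 3.1031

AᵀA·[m, b]ᵀ = Aᵀg reads: 4·m + 1071·b = -1067;  1071·m + 593723·b = -591709.
(Σ1 = 4, Σs^3 = 1071, Σs^3·s^3 = 593723, Σg = -1067, Σs^3·g = -591709.)
det = 4·593723 − 1071² = 1227851.
m = ((-1067)·593723 − 1071·(-591709))/1227851 = 217898/1227851; b = (4·(-591709) − 1071·(-1067))/1227851 = -1224079/1227851.
Residuals: -1449521/1227851, 538453/1227851, 1423052/1227851, -511984/1227851; SSR = 3810110/1227851.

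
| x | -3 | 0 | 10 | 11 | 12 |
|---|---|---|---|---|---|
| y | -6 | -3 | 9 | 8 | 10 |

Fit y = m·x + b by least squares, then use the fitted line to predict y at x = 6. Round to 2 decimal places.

With design matrix M, MᵀM = [[374, 30]; [30, 5]] and Mᵀy = [316, 18]ᵀ.
det = 374·5 − 30² = 970.
m = (316·5 − 30·18)/970 = 104/97; b = (374·18 − 30·316)/970 = -1374/485.
At x = 6: ŷ = (104/97)·(6) + (-1374/485)·(1) = 18/5.

ŷ = 3.60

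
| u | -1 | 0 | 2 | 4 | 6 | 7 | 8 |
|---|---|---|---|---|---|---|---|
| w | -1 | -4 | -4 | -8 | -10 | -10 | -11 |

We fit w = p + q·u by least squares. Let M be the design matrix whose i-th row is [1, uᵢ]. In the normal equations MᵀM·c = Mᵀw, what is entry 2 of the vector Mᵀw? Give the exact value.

-257

Entry 2 ↔ basis u, so (Mᵀw)_{2} = Σᵢ (u)·wᵢ = (-1)·(-1) + (0)·(-4) + (2)·(-4) + (4)·(-8) + (6)·(-10) + (7)·(-10) + (8)·(-11) = -257.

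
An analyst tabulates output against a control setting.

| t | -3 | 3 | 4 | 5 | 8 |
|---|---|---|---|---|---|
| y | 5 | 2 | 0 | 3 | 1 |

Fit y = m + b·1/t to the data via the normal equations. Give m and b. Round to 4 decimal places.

m = 2.8458, b = -5.6159

Setting ∂/∂m … = 0 gives: 5·m + (23/40)·b = 11;  (23/40)·m + (4901/14400)·b = -11/40.
(Σ1 = 5, Σ1/t = 23/40, Σ1/t·1/t = 4901/14400, Σy = 11, Σ1/t·y = -11/40.)
Eliminating b: (4901/14400)·(row 1) − (23/40)·(row 2) gives (617/450)·m = (4901/14400)·11 − (23/40)·(-11/40) = 14047/3600, so m = 14047/4936.
Then b = ((-11/40) − (23/40)·(14047/4936))/(4901/14400) = -3465/617.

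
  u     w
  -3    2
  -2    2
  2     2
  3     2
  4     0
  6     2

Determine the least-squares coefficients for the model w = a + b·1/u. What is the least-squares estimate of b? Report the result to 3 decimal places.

From the data, Σ1 = 6, Σ1/u = 5/12, Σ1/u·1/u = 13/16.
And Σw = 10, Σ1/u·w = 1/3.
Normal equations: [[6, 5/12]; [5/12, 13/16]]·[a, b]ᵀ = [10, 1/3]ᵀ.
Eliminating b: (13/16)·(row 1) − (5/12)·(row 2) gives (677/144)·a = (13/16)·10 − (5/12)·(1/3) = 575/72, so a = 1150/677.
Then b = ((1/3) − (5/12)·(1150/677))/(13/16) = -312/677.

b = -0.461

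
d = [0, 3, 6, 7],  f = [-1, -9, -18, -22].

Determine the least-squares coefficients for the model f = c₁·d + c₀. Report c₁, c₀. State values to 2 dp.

Normal-equation sums: Σd·d = 94, Σd = 16, Σ1 = 4.
For Mᵀf: Σd·f = -289, Σf = -50.
Normal equations: [[94, 16]; [16, 4]]·[c₁, c₀]ᵀ = [-289, -50]ᵀ.
Δ = 94·4 − 16² = 120.
c₁ = ((-289)·4 − 16·(-50))/120 = -89/30; c₀ = (94·(-50) − 16·(-289))/120 = -19/30.

c₁ = -2.97, c₀ = -0.63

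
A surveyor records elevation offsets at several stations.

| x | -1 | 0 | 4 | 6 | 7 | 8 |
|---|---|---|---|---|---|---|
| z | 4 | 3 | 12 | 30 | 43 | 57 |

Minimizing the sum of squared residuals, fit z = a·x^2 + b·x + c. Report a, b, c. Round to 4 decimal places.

a = 1.0731, b = -1.7051, c = 1.9646

With design matrix M, MᵀM = [[8050, 1134, 166]; [1134, 166, 24]; [166, 24, 6]] and Mᵀz = [7031, 981, 149]ᵀ.
Inverting the 3×3 Gram matrix, [a, b, c]ᵀ = [6797/6334, -5400/3167, 6222/3167]ᵀ.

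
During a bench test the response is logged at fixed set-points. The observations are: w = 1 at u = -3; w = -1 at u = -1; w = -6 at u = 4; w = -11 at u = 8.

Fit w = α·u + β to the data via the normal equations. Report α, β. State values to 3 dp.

AᵀA·[α, β]ᵀ = Aᵀw reads: 90·α + 8·β = -114;  8·α + 4·β = -17.
Δ = 90·4 − 8² = 296.
α = ((-114)·4 − 8·(-17))/296 = -40/37; β = (90·(-17) − 8·(-114))/296 = -309/148.

α = -1.081, β = -2.088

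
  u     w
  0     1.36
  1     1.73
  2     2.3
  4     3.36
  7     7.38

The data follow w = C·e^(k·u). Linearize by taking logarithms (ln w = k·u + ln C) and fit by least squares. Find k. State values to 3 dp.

Let Y = ln w. Fitting Y = k·u + ln C by least squares:
Σu = 14.0000, Σ(u)² = 70.0000, Σln w = 4.8992, Σu·ln w = 21.0531.
Equations: 70.0000·k + 14.0000·ln C = 21.0531;  14.0000·k + 5·ln C = 4.8992.
Slope k = (n·Σu·ln w − Σu·Σln w)/(n·Σ(u)² − (Σu)²) = (5·21.0531 − 14.0000·4.8992)/154.0000 = 0.23816; ln C = (Σln w − k·Σu)/n = 0.31300.

k = 0.238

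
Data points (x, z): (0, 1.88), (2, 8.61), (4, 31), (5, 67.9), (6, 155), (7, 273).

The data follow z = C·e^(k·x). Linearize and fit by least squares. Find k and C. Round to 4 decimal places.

With ln zᵢ as the transformed response and xᵢ as the regressor:
Σx = 24.0000, Σ(x)² = 130.0000, Σln z = 21.0891, Σx·ln z = 108.6588.
Equations: 130.0000·k + 24.0000·ln C = 108.6588;  24.0000·k + 6·ln C = 21.0891.
Slope k = (n·Σx·ln z − Σx·Σln z)/(n·Σ(x)² − (Σx)²) = (6·108.6588 − 24.0000·21.0891)/204.0000 = 0.71478; ln C = (Σln z − k·Σx)/n = 0.65575, so C = exp(0.65575) = 1.92659.

k = 0.7148, C = 1.9266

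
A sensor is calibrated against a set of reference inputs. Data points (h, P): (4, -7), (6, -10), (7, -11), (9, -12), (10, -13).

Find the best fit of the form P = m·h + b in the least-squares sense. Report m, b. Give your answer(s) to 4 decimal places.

m = -0.9386, b = -3.8421

Compute the Gram sums: Σh·h = 282, Σh = 36, Σ1 = 5.
Right-hand side: Σh·P = -403, ΣP = -53.
Normal equations: [[282, 36]; [36, 5]]·[m, b]ᵀ = [-403, -53]ᵀ.
Eliminating b: 5·(row 1) − 36·(row 2) gives 114·m = 5·(-403) − 36·(-53) = -107, so m = -107/114.
Then b = ((-53) − 36·(-107/114))/5 = -73/19.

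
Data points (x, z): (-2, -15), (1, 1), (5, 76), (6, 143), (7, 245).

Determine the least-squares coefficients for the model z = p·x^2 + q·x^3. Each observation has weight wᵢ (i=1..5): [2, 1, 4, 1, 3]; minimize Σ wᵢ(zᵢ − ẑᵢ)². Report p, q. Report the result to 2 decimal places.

p = -1.86, q = 0.98

The normal system MᵀWM·[p, q]ᵀ = MᵀWz is [[11032, 70634]; [70634, 462232]]·[p, q]ᵀ = [48644, 321234]ᵀ.
Determinant 11032·462232 − 70634² = 110181468.
p = (48644·462232 − 70634·321234)/110181468 = -51307237/27545367; q = (11032·321234 − 70634·48644)/110181468 = 26983298/27545367.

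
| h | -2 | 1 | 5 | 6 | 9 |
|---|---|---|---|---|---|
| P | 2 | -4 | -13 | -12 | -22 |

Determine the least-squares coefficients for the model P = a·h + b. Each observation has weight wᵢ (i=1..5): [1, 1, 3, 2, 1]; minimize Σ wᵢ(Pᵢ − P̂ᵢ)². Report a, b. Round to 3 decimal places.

a = -2.058, b = -1.872

XᵀWX·[a, b]ᵀ = XᵀWP reads: 233·a + 35·b = -545;  35·a + 8·b = -87.
(Σwᵢ·h·h = 233, Σwᵢ·h = 35, Σwᵢ·1 = 8, Σwᵢ·h·P = -545, Σwᵢ·P = -87.)
det = 233·8 − 35² = 639.
a = ((-545)·8 − 35·(-87))/639 = -1315/639; b = (233·(-87) − 35·(-545))/639 = -1196/639.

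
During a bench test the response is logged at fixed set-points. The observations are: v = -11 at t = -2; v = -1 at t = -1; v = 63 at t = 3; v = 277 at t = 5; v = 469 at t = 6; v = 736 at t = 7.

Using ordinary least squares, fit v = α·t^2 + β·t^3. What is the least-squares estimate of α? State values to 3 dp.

Normal-equation sums: Σt^2·t^2 = 4420, Σt^2·t^3 = 27918, Σt^3·t^3 = 180724.
Moment sums: Σt^2·v = 60395, Σt^3·v = 390167.
MᵀM·[α, β]ᵀ = Mᵀv becomes [[4420, 27918]; [27918, 180724]]·[α, β]ᵀ = [60395, 390167]ᵀ.
Determinant 4420·180724 − 27918² = 19385356.
α = (60395·180724 − 27918·390167)/19385356 = 11071837/9692678; β = (4420·390167 − 27918·60395)/19385356 = 19215265/9692678.

α = 1.142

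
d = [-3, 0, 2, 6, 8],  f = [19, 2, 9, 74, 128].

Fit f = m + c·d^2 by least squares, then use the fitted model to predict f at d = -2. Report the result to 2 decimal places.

Sums needed: Σ1 = 5, Σd^2 = 113, Σd^2·d^2 = 5489.
For Mᵀf: Σf = 232, Σd^2·f = 11063.
det = 5·5489 − 113² = 14676.
m = (232·5489 − 113·11063)/14676 = 23329/14676; c = (5·11063 − 113·232)/14676 = 29099/14676.
At d = -2: f̂ = (23329/14676)·(1) + (29099/14676)·(4) = 46575/4892.

f̂ = 9.52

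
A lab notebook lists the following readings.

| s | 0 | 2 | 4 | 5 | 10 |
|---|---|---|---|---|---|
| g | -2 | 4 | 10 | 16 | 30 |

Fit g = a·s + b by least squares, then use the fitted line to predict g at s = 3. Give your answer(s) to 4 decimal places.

The normal equations are: 145·a + 21·b = 428;  21·a + 5·b = 58.
(Σs·s = 145, Σs = 21, Σ1 = 5, Σs·g = 428, Σg = 58.)
Δ = 145·5 − 21² = 284.
a = (428·5 − 21·58)/284 = 461/142; b = (145·58 − 21·428)/284 = -289/142.
At s = 3: ĝ = (461/142)·(3) + (-289/142)·(1) = 547/71.

ĝ = 7.7042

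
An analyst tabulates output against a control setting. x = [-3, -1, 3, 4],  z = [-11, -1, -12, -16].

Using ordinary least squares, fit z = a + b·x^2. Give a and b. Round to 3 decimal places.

From the data, Σ1 = 4, Σx^2 = 35, Σx^2·x^2 = 419.
Right-hand side: Σz = -40, Σx^2·z = -464.
AᵀA·[a, b]ᵀ = Aᵀz becomes [[4, 35]; [35, 419]]·[a, b]ᵀ = [-40, -464]ᵀ.
Determinant 4·419 − 35² = 451.
a = ((-40)·419 − 35·(-464))/451 = -520/451; b = (4·(-464) − 35·(-40))/451 = -456/451.

a = -1.153, b = -1.011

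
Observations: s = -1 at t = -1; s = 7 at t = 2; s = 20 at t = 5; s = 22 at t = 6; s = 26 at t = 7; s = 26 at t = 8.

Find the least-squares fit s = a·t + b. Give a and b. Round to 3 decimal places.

Compute the Gram sums: Σt·t = 179, Σt = 27, Σ1 = 6.
Right-hand side: Σt·s = 637, Σs = 100.
Eliminating b: 6·(row 1) − 27·(row 2) gives 345·a = 6·637 − 27·100 = 1122, so a = 374/115.
Then b = (100 − 27·(374/115))/6 = 701/345.

a = 3.252, b = 2.032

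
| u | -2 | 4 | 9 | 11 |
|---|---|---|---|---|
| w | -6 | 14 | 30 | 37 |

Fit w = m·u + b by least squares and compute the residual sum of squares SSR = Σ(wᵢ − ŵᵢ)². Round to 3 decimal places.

Normal-equation sums: Σu·u = 222, Σu = 22, Σ1 = 4.
Right-hand side: Σu·w = 745, Σw = 75.
So XᵀX·[m, b]ᵀ = Xᵀw: [[222, 22]; [22, 4]]·[m, b]ᵀ = [745, 75]ᵀ.
Eliminating b: 4·(row 1) − 22·(row 2) gives 404·m = 4·745 − 22·75 = 1330, so m = 665/202.
Then b = (75 − 22·(665/202))/4 = 65/101.
Residuals: -6/101, 19/101, -55/202, 29/202; SSR = 27/202.

SSR = 0.134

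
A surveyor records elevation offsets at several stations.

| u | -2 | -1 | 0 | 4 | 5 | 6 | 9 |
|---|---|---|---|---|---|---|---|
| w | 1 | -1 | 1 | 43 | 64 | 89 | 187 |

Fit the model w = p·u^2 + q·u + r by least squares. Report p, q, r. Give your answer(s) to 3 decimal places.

The normal system AᵀA·[p, q, r]ᵀ = Aᵀw is [[8755, 1125, 163]; [1125, 163, 21]; [163, 21, 7]]·[p, q, r]ᵀ = [20642, 2708, 384]ᵀ.
Inverting the 3×3 Gram matrix, [p, q, r]ᵀ = [157861/80016, 80351/26672, -601/5001]ᵀ.

p = 1.973, q = 3.013, r = -0.120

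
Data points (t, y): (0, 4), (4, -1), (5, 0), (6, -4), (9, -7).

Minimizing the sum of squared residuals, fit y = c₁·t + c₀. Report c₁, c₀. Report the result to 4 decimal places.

Normal-equation sums: Σt·t = 158, Σt = 24, Σ1 = 5.
Right-hand side: Σt·y = -91, Σy = -8.
So AᵀA·[c₁, c₀]ᵀ = Aᵀy: [[158, 24]; [24, 5]]·[c₁, c₀]ᵀ = [-91, -8]ᵀ.
Determinant 158·5 − 24² = 214.
c₁ = ((-91)·5 − 24·(-8))/214 = -263/214; c₀ = (158·(-8) − 24·(-91))/214 = 460/107.

c₁ = -1.2290, c₀ = 4.2991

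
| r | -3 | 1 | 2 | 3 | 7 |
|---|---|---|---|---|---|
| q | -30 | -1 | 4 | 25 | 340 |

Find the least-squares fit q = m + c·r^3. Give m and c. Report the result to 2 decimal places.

Sums needed: Σ1 = 5, Σr^3 = 352, Σr^3·r^3 = 119172.
For Xᵀq: Σq = 338, Σr^3·q = 118136.
So XᵀX·[m, c]ᵀ = Xᵀq: [[5, 352]; [352, 119172]]·[m, c]ᵀ = [338, 118136]ᵀ.
Determinant 5·119172 − 352² = 471956.
m = (338·119172 − 352·118136)/471956 = -325934/117989; c = (5·118136 − 352·338)/471956 = 117926/117989.

m = -2.76, c = 1.00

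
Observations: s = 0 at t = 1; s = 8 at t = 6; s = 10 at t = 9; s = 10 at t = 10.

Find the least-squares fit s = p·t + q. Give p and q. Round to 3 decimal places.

Forming AᵀA = [[218, 26]; [26, 4]] and Aᵀs = [238, 28]ᵀ gives AᵀA·[p, q]ᵀ = Aᵀs.
Determinant 218·4 − 26² = 196.
p = (238·4 − 26·28)/196 = 8/7; q = (218·28 − 26·238)/196 = -3/7.

p = 1.143, q = -0.429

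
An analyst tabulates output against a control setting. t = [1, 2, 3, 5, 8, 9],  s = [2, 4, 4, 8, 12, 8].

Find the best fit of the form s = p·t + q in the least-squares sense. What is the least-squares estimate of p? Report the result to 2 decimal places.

With design matrix X, XᵀX = [[184, 28]; [28, 6]] and Xᵀs = [230, 38]ᵀ.
Eliminating q: 6·(row 1) − 28·(row 2) gives 320·p = 6·230 − 28·38 = 316, so p = 79/80.
Then q = (38 − 28·(79/80))/6 = 69/40.

p = 0.99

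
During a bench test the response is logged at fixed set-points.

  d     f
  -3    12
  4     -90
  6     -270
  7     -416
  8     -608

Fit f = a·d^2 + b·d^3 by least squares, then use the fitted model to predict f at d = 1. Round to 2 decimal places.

f̂ = -2.59

Forming AᵀA = [[8130, 58132]; [58132, 431274]] and Aᵀf = [-70348, -518388]ᵀ gives AᵀA·[a, b]ᵀ = Aᵀf.
Determinant 8130·431274 − 58132² = 126928196.
a = ((-70348)·431274 − 58132·(-518388))/126928196 = -51083034/31732049; b = (8130·(-518388) − 58132·(-70348))/126928196 = -31256126/31732049.
At d = 1: f̂ = (-51083034/31732049)·(1) + (-31256126/31732049)·(1) = -82339160/31732049.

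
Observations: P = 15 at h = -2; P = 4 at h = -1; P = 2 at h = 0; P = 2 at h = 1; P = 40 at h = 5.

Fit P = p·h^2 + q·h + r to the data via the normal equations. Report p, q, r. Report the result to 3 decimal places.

The normal equations are: 643·p + 117·q + 31·r = 1066;  117·p + 31·q + 3·r = 168;  31·p + 3·q + 5·r = 63.
Solving the 3×3 system (Gaussian elimination) gives p = 17275/8702, q = -19413/8702, r = 7094/4351.

p = 1.985, q = -2.231, r = 1.630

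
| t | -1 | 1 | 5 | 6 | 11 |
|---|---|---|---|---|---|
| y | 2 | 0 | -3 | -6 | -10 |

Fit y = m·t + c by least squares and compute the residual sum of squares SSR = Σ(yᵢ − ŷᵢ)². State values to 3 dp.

Entries of MᵀM: Σt·t = 184, Σt = 22, Σ1 = 5.
And Σt·y = -163, Σy = -17.
det = 184·5 − 22² = 436.
m = ((-163)·5 − 22·(-17))/436 = -441/436; c = (184·(-17) − 22·(-163))/436 = 229/218.
Residuals: -27/436, -17/436, 439/436, -107/109, 33/436; SSR = 867/436.

SSR = 1.989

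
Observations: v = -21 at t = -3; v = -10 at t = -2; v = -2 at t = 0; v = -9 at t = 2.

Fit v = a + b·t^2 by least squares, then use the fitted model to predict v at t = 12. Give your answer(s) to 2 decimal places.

The normal equations are: 4·a + 17·b = -42;  17·a + 113·b = -265.
det = 4·113 − 17² = 163.
a = ((-42)·113 − 17·(-265))/163 = -241/163; b = (4·(-265) − 17·(-42))/163 = -346/163.
At t = 12: v̂ = (-241/163)·(1) + (-346/163)·(144) = -50065/163.

v̂ = -307.15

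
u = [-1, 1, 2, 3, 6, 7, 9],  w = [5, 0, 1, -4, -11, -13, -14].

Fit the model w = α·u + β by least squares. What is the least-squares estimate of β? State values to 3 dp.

Setting ∂/∂α … = 0 gives: 181·α + 27·β = -298;  27·α + 7·β = -36.
(Σu·u = 181, Σu = 27, Σ1 = 7, Σu·w = -298, Σw = -36.)
Eliminating β: 7·(row 1) − 27·(row 2) gives 538·α = 7·(-298) − 27·(-36) = -1114, so α = -557/269.
Then β = ((-36) − 27·(-557/269))/7 = 765/269.

β = 2.844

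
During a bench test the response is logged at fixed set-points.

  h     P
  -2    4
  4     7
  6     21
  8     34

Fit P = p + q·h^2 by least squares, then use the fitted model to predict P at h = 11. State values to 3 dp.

MᵀM·[p, q]ᵀ = MᵀP reads: 4·p + 120·q = 66;  120·p + 5664·q = 3060.
Eliminating q: 5664·(row 1) − 120·(row 2) gives 8256·p = 5664·66 − 120·3060 = 6624, so p = 69/86.
Then q = (3060 − 120·(69/86))/5664 = 45/86.
At h = 11: P̂ = (69/86)·(1) + (45/86)·(121) = 2757/43.

P̂ = 64.116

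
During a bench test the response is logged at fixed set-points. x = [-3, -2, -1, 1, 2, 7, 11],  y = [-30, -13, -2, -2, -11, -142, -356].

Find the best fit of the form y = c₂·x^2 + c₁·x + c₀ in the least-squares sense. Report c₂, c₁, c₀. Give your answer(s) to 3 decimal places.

Normal-equation sums: Σx^2·x^2 = 17157, Σx^2·x = 1647, Σx^2 = 189, Σx·x = 189, Σx = 15, Σ1 = 7.
And Σx^2·y = -50404, Σx·y = -4816, Σy = -556.
Solving the 3×3 system (Gaussian elimination) gives c₂ = -102061/33852, c₁ = 11095/14508, c₀ = 2839/8463.

c₂ = -3.015, c₁ = 0.765, c₀ = 0.335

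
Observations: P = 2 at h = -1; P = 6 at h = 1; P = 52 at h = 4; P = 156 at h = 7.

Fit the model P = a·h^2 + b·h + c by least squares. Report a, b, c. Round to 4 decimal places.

Setting ∂/∂a … = 0 gives: 2659·a + 407·b + 67·c = 8484;  407·a + 67·b + 11·c = 1304;  67·a + 11·b + 4·c = 216.
Solving the 3×3 system (Gaussian elimination) gives a = 2297/762, b = 799/762, c = 238/381.

a = 3.0144, b = 1.0486, c = 0.6247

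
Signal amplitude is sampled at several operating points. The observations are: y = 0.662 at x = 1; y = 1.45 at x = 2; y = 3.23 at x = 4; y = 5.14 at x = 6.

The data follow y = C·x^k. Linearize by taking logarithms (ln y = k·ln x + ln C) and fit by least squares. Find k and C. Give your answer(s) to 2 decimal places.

k = 1.14, C = 0.66

With ln yᵢ as the transformed response and ln xᵢ as the regressor:
Σln x = 3.8712, Σ(ln x)² = 5.6127, Σln y = 2.7686, Σln x·ln y = 4.8162.
Equations: 5.6127·k + 3.8712·ln C = 4.8162;  3.8712·k + 4·ln C = 2.7686.
Solving (det = 7.4645): k = 1.14500, ln C = -0.41598, so C = exp(-0.41598) = 0.65970.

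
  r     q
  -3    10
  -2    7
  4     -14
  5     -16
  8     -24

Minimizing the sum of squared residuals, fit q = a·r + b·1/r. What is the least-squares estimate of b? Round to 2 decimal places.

b = -2.88

AᵀA·[a, b]ᵀ = Aᵀq reads: 118·a + 5·b = -372;  5·a + (6901/14400)·b = -248/15.
(Σr·r = 118, Σr·1/r = 5, Σ1/r·1/r = 6901/14400, Σr·q = -372, Σ1/r·q = -248/15.)
Determinant 118·(6901/14400) − 5² = 227159/7200.
a = ((-372)·(6901/14400) − 5·(-248/15))/(227159/7200) = -688386/227159; b = (118·(-248/15) − 5·(-372))/(227159/7200) = -654720/227159.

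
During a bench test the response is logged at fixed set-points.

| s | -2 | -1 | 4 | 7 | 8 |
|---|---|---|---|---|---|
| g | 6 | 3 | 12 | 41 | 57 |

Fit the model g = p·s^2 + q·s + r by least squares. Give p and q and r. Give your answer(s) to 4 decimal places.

The normal equations are: 6770·p + 910·q + 134·r = 5876;  910·p + 134·q + 16·r = 776;  134·p + 16·q + 5·r = 119.
Row-reducing yields p = 13457/13188, q = -5087/4396, r = 1031/6594.

p = 1.0204, q = -1.1572, r = 0.1564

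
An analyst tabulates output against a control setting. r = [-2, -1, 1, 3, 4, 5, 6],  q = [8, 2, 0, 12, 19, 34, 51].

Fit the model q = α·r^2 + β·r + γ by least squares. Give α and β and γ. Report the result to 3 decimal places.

α = 1.601, β = -1.084, γ = -0.559

Entries of XᵀX: Σr^2·r^2 = 2276, Σr^2·r = 424, Σr^2 = 92, Σr·r = 92, Σr = 16, Σ1 = 7.
For Xᵀq: Σr^2·q = 3132, Σr·q = 570, Σq = 126.
So XᵀX·[α, β, γ]ᵀ = Xᵀq: [[2276, 424, 92]; [424, 92, 16]; [92, 16, 7]]·[α, β, γ]ᵀ = [3132, 570, 126]ᵀ.
Inverting the 3×3 Gram matrix, [α, β, γ]ᵀ = [3142/1963, -4255/3926, -1098/1963]ᵀ.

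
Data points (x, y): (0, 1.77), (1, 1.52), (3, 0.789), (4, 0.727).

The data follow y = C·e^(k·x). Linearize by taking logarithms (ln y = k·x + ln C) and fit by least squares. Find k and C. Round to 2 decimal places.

With ln yᵢ as the transformed response and xᵢ as the regressor:
Σx = 8.0000, Σ(x)² = 26.0000, Σln y = 0.4339, Σx·ln y = -1.5676.
Equations: 26.0000·k + 8.0000·ln C = -1.5676;  8.0000·k + 4·ln C = 0.4339.
Δ = 26.0000·4 − (8.0000)² = 40.0000; k = (-1.5676·4 − 8.0000·0.4339)/40.0000 = -0.24353, ln C = (26.0000·0.4339 − 8.0000·-1.5676)/40.0000 = 0.59553, so C = exp(0.59553) = 1.81399.

k = -0.24, C = 1.81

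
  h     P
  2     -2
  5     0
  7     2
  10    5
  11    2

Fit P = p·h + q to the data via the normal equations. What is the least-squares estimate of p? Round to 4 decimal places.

p = 0.6111

Sums needed: Σh·h = 299, Σh = 35, Σ1 = 5.
And Σh·P = 82, ΣP = 7.
Determinant 299·5 − 35² = 270.
p = (82·5 − 35·7)/270 = 11/18; q = (299·7 − 35·82)/270 = -259/90.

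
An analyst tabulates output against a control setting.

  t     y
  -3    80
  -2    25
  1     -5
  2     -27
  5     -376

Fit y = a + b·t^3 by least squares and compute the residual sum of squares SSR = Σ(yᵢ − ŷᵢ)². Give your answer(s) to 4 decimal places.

SSR = 8.7880

Forming AᵀA = [[5, 99]; [99, 16483]] and Aᵀy = [-303, -49581]ᵀ gives AᵀA·[a, b]ᵀ = Aᵀy.
Eliminating b: 16483·(row 1) − 99·(row 2) gives 72614·a = 16483·(-303) − 99·(-49581) = -85830, so a = -42915/36307.
Then b = ((-49581) − 99·(-42915/36307))/16483 = -108954/36307.
Residuals: 5717/36307, 78958/36307, -29666/36307, -65742/36307, 10733/36307; SSR = 319066/36307.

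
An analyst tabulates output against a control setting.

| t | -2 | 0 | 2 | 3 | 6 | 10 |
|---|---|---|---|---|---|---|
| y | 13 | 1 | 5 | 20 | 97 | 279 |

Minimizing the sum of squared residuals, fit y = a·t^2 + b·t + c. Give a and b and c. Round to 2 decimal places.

a = 2.97, b = -1.61, c = -1.42

From the data, Σt^2·t^2 = 11409, Σt^2·t = 1243, Σt^2 = 153, Σt·t = 153, Σt = 19, Σ1 = 6.
For Xᵀy: Σt^2·y = 31644, Σt·y = 3416, Σy = 415.
Inverting the 3×3 Gram matrix, [a, b, c]ᵀ = [541453/182436, -97817/60812, -64825/45609]ᵀ.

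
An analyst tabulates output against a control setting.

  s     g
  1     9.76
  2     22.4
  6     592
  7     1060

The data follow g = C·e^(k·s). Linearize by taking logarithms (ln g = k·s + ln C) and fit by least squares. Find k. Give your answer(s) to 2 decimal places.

k = 0.79

Let Y = ln g. Fitting Y = k·s + ln C by least squares:
AᵀA = [[90.0000, 16.0000]; [16.0000, 4]], rhs = [95.5596, 18.7369]ᵀ  (here Σs = 16.0000, Σ(s)² = 90.0000, Σln g = 18.7369, Σs·ln g = 95.5596).
Solving (det = 104.0000): k = 0.79277, ln C = 1.51313.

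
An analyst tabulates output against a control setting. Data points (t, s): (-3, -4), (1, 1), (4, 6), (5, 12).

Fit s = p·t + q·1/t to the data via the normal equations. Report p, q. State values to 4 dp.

Entries of XᵀX: Σt·t = 51, Σt·1/t = 4, Σ1/t·1/t = 4369/3600.
For Xᵀs: Σt·s = 97, Σ1/t·s = 187/30.
det = 51·(4369/3600) − 4² = 55073/1200.
p = (97·(4369/3600) − 4·(187/30))/(55073/1200) = 334033/165219; q = (51·(187/30) − 4·97)/(55073/1200) = -84120/55073.

p = 2.0218, q = -1.5274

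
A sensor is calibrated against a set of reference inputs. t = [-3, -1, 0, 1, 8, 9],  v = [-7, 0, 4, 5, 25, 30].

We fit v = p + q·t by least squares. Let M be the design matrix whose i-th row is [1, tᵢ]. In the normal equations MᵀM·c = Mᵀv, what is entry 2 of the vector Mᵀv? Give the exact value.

Entry 2 ↔ basis t, so (Mᵀv)_{2} = Σᵢ (t)·vᵢ = (-3)·(-7) + (-1)·(0) + (0)·(4) + (1)·(5) + (8)·(25) + (9)·(30) = 496.

496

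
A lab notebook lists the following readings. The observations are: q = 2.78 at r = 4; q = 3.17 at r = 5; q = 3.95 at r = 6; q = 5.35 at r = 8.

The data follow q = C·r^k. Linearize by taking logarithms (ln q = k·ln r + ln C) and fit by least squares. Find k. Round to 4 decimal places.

With ln qᵢ as the transformed response and ln rᵢ as the regressor:
Over the data: Σln r = 6.8669, Σ(ln r)² = 12.0466, Σln q = 5.2270, Σln r·ln q = 9.2231.
Normal system: [[12.0466, 6.8669]; [6.8669, 4]]·[k, ln C]ᵀ = [9.2231, 5.2270]ᵀ.
Δ = 12.0466·4 − (6.8669)² = 1.0316; k = (9.2231·4 − 6.8669·5.2270)/1.0316 = 0.96830, ln C = (12.0466·5.2270 − 6.8669·9.2231)/1.0316 = -0.35557.

k = 0.9683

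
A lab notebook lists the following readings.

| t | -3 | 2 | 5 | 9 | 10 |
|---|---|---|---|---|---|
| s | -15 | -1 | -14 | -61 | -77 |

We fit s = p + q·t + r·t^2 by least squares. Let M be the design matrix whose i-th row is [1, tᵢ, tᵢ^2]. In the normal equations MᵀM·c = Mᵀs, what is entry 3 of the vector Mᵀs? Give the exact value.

Entry 3 ↔ basis t^2, so (Mᵀs)_{3} = Σᵢ (t^2)·sᵢ = (9)·(-15) + (4)·(-1) + (25)·(-14) + (81)·(-61) + (100)·(-77) = -13130.

-13130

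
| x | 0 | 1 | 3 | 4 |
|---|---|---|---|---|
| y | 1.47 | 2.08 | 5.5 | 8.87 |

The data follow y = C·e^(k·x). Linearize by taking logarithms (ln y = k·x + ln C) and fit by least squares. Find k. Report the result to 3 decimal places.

Linearized form: ln y = k·x + ln C. From the 4 transformed points,
Σx = 8.0000, Σ(x)² = 26.0000, Σln y = 5.0051, Σx·ln y = 14.5773.
Equations: 26.0000·k + 8.0000·ln C = 14.5773;  8.0000·k + 4·ln C = 5.0051.
Slope k = (n·Σx·ln y − Σx·Σln y)/(n·Σ(x)² − (Σx)²) = (4·14.5773 − 8.0000·5.0051)/40.0000 = 0.45672; ln C = (Σln y − k·Σx)/n = 0.33782.

k = 0.457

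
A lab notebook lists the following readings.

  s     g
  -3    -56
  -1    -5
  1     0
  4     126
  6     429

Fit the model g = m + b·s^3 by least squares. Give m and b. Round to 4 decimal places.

Forming AᵀA = [[5, 253]; [253, 51483]] and Aᵀg = [494, 102245]ᵀ gives AᵀA·[m, b]ᵀ = Aᵀg.
Eliminating b: 51483·(row 1) − 253·(row 2) gives 193406·m = 51483·494 − 253·102245 = -435383, so m = -435383/193406.
Then b = (102245 − 253·(-435383/193406))/51483 = 386243/193406.

m = -2.2511, b = 1.9971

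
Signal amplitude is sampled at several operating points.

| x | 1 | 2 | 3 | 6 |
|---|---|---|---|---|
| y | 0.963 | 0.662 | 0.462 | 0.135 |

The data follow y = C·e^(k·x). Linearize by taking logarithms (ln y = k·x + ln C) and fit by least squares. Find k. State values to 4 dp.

Taking logs, ln y = k·x + ln C, so regress ln y on x.
AᵀA = [[50.0000, 12.0000]; [12.0000, 4]], rhs = [-15.1941, -3.2249]ᵀ  (here Σx = 12.0000, Σ(x)² = 50.0000, Σln y = -3.2249, Σx·ln y = -15.1941).
Slope k = (n·Σx·ln y − Σx·Σln y)/(n·Σ(x)² − (Σx)²) = (4·-15.1941 − 12.0000·-3.2249)/56.0000 = -0.39425; ln C = (Σln y − k·Σx)/n = 0.37654.

k = -0.3943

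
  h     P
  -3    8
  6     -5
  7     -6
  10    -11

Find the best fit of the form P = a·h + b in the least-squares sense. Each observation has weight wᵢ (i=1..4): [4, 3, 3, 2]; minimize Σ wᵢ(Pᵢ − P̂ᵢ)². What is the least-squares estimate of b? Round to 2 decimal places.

b = 3.72

From the data, Σwᵢ·h·h = 491, Σwᵢ·h = 47, Σwᵢ·1 = 12.
For XᵀWP: Σwᵢ·h·P = -532, Σwᵢ·P = -23.
XᵀWX·[a, b]ᵀ = XᵀWP becomes [[491, 47]; [47, 12]]·[a, b]ᵀ = [-532, -23]ᵀ.
Determinant 491·12 − 47² = 3683.
a = ((-532)·12 − 47·(-23))/3683 = -5303/3683; b = (491·(-23) − 47·(-532))/3683 = 13711/3683.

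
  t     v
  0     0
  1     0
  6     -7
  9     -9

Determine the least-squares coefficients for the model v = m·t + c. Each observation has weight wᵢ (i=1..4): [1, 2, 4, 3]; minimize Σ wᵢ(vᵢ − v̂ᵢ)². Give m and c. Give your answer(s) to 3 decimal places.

Sums needed: Σwᵢ·t·t = 389, Σwᵢ·t = 53, Σwᵢ·1 = 10.
Moment sums: Σwᵢ·t·v = -411, Σwᵢ·v = -55.
So XᵀWX·[m, c]ᵀ = XᵀWv: [[389, 53]; [53, 10]]·[m, c]ᵀ = [-411, -55]ᵀ.
Eliminating c: 10·(row 1) − 53·(row 2) gives 1081·m = 10·(-411) − 53·(-55) = -1195, so m = -1195/1081.
Then c = ((-55) − 53·(-1195/1081))/10 = 388/1081.

m = -1.105, c = 0.359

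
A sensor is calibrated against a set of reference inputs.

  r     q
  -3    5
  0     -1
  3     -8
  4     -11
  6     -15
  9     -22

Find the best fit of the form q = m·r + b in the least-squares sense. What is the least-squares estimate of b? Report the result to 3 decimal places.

From the data, Σr·r = 151, Σr = 19, Σ1 = 6.
Right-hand side: Σr·q = -371, Σq = -52.
Eliminating b: 6·(row 1) − 19·(row 2) gives 545·m = 6·(-371) − 19·(-52) = -1238, so m = -1238/545.
Then b = ((-52) − 19·(-1238/545))/6 = -803/545.

b = -1.473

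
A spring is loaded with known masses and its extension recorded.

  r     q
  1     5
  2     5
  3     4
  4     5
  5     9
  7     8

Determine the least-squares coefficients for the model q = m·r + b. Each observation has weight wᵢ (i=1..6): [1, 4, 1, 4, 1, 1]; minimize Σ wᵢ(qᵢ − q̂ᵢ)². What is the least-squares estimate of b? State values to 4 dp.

b = 3.5435

XᵀWX·[m, b]ᵀ = XᵀWq reads: 164·m + 40·b = 238;  40·m + 12·b = 66.
det = 164·12 − 40² = 368.
m = (238·12 − 40·66)/368 = 27/46; b = (164·66 − 40·238)/368 = 163/46.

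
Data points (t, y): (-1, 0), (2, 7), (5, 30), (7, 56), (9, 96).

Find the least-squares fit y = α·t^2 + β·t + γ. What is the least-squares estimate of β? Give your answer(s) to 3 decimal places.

XᵀX·[α, β, γ]ᵀ = Xᵀy reads: 9604·α + 1204·β + 160·γ = 11298;  1204·α + 160·β + 22·γ = 1420;  160·α + 22·β + 5·γ = 189.
(Σt^2·t^2 = 9604, Σt^2·t = 1204, Σt^2 = 160, Σt·t = 160, Σt = 22, Σ1 = 5, Σt^2·y = 11298, Σt·y = 1420, Σy = 189.)
Row-reducing yields α = 125/111, β = 89/222, γ = 0.

β = 0.401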